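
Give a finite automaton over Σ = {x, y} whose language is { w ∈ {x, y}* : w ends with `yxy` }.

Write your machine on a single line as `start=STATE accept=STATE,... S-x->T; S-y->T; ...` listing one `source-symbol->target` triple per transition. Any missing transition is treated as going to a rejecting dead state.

start=s0; accept=s3; s0-x->s0; s0-y->s1; s1-x->s2; s1-y->s1; s2-x->s0; s2-y->s3; s3-x->s2; s3-y->s1

Remember how much of `yxy` the current input suffix matches. State s0 means no match yet; s1 means the last symbol is `y`; s2 means the last 2 symbols are `yx`; s3 means the last 3 symbols are `yxy`. Only s3 accepts. On a mismatch, fall back to the longest proper suffix that is still a prefix of `yxy`.
With 4 states:
        x   y  
>  s0   s0  s1 
   s1   s2  s1 
   s2   s0  s3 
 * s3   s2  s1 
(> = start, * = accepting)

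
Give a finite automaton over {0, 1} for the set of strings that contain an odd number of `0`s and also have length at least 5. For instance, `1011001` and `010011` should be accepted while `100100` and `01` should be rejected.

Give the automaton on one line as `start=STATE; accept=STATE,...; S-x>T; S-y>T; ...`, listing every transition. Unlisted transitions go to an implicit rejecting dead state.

start=q0; accept=q9; q0-0>q1; q0-1>q2; q1-0>q3; q1-1>q4; q2-0>q4; q2-1>q3; q3-0>q5; q3-1>q6; q4-0>q6; q4-1>q5; q5-0>q7; q5-1>q8; q6-0>q8; q6-1>q7; q7-0>q9; q7-1>q7; q8-0>q7; q8-1>q9; q9-0>q7; q9-1>q9

Build one automaton per condition and run them in lockstep. The first has 2 states tracking the count of `0`s modulo 2; the second has 7 states tracking the input length, saturating at 6. A product state is a pair (one from each), accepting exactly when both do. Equivalent product states are then merged.
A 10-state machine:
        0   1  
>  q0   q1  q2 
   q1   q3  q4 
   q2   q4  q3 
   q3   q5  q6 
   q4   q6  q5 
   q5   q7  q8 
   q6   q8  q7 
   q7   q9  q7 
   q8   q7  q9 
 * q9   q7  q9 
(> = start, * = accepting)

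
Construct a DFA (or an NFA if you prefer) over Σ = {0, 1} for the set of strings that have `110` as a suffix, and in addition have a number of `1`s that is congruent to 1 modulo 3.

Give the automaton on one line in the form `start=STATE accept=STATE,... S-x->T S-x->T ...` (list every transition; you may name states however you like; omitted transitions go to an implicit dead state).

start=A accept=L A-0->A A-1->B B-0->C B-1->D C-0->C C-1->E D-0->F D-1->G E-0->H E-1->G F-0->H F-1->I G-0->J G-1->K H-0->H H-1->I I-0->A I-1->K J-0->A J-1->B K-0->L K-1->D L-0->C L-1->E

Run two small machines in parallel and take their product. The first has 4 states tracking how much of the suffix `110` has currently been matched; the second has 3 states tracking the count of `1`s modulo 3. A product state is a pair (one from each), accepting exactly when both do.
With 12 states:
       0  1 
>  A   A  B 
   B   C  D 
   C   C  E 
   D   F  G 
   E   H  G 
   F   H  I 
   G   J  K 
   H   H  I 
   I   A  K 
   J   A  B 
   K   L  D 
 * L   C  E 
(> = start, * = accepting)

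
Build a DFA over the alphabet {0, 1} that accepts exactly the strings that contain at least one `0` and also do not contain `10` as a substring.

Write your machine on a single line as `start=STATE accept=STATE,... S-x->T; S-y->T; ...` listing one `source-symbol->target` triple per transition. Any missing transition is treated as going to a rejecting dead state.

Run two small machines in parallel and take their product. The first has 3 states tracking the count of `0`s, saturating at 2; the second has 3 states tracking partial matches of the forbidden pattern `10`. A product state is a pair (one from each), accepting exactly when both do.
       0  1 
>  A   B  C 
 * B   D  E 
   C   F  C 
 * D   D  G 
 * E   H  E 
   F   H  F 
 * G   H  G 
   H   H  H 
(> = start, * = accepting)

start=A; accept=B,D,E,G; A-0->B; A-1->C; B-0->D; B-1->E; C-0->F; C-1->C; D-0->D; D-1->G; E-0->H; E-1->E; F-0->H; F-1->F; G-0->H; G-1->G; H-0->H; H-1->H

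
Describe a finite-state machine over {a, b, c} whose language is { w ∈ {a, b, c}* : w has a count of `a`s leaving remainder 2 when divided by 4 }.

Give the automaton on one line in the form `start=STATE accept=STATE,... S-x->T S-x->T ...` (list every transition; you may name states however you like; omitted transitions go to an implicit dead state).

The only thing that matters is how many `a`s have appeared, reduced mod 4. Use one state per residue: q0 for 0, …, q3 for 3. Reading `a` moves to the next residue; anything else stays put. q2 is accepting.
With 4 states:
        a   b   c  
>  q0   q1  q0  q0 
   q1   q2  q1  q1 
 * q2   q3  q2  q2 
   q3   q0  q3  q3 
(> = start, * = accepting)

start=q0 accept=q2 q0-a->q1 q0-b->q0 q0-c->q0 q1-a->q2 q1-b->q1 q1-c->q1 q2-a->q3 q2-b->q2 q2-c->q2 q3-a->q0 q3-b->q3 q3-c->q3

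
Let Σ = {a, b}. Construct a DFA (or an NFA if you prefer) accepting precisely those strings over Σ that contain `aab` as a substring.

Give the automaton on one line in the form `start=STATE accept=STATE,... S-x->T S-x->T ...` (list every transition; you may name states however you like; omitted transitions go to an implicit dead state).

States s0..s2 record the length of the longest prefix of `aab` that matches the current input suffix. Reaching s3 means `aab` has been seen, and we stay there forever. Accept from s3.
        a   b  
>  s0   s1  s0 
   s1   s2  s0 
   s2   s2  s3 
 * s3   s3  s3 
(> = start, * = accepting)

start=s0 accept=s3 s0-a->s1 s0-b->s0 s1-a->s2 s1-b->s0 s2-a->s2 s2-b->s3 s3-a->s3 s3-b->s3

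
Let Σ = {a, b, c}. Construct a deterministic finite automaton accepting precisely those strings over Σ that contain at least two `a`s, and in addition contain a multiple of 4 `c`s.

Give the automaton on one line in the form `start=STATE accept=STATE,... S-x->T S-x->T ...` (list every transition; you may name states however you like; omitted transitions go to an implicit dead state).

start=S0 accept=S3,S6 S0-a->S1 S0-b->S0 S0-c->S2 S1-a->S3 S1-b->S1 S1-c->S4 S2-a->S4 S2-b->S2 S2-c->S5 S3-a->S6 S3-b->S3 S3-c->S7 S4-a->S7 S4-b->S4 S4-c->S8 S5-a->S8 S5-b->S5 S5-c->S9 S6-a->S6 S6-b->S6 S6-c->S10 S7-a->S10 S7-b->S7 S7-c->S11 S8-a->S11 S8-b->S8 S8-c->S12 S9-a->S12 S9-b->S9 S9-c->S0 S10-a->S10 S10-b->S10 S10-c->S13 S11-a->S13 S11-b->S11 S11-c->S14 S12-a->S14 S12-b->S12 S12-c->S1 S13-a->S13 S13-b->S13 S13-c->S15 S14-a->S15 S14-b->S14 S14-c->S3 S15-a->S15 S15-b->S15 S15-c->S6

Handle the two conditions separately and then intersect. The first has 4 states tracking the count of `a`s, saturating at 3; the second has 4 states tracking the count of `c`s modulo 4. A product state is a pair (one from each), accepting exactly when both do.
With 16 states:
          a    b    c  
>  S0     S1   S0   S2 
   S1     S3   S1   S4 
   S2     S4   S2   S5 
 * S3     S6   S3   S7 
   S4     S7   S4   S8 
   S5     S8   S5   S9 
 * S6     S6   S6  S10 
   S7    S10   S7  S11 
   S8    S11   S8  S12 
   S9    S12   S9   S0 
   S10   S10  S10  S13 
   S11   S13  S11  S14 
   S12   S14  S12   S1 
   S13   S13  S13  S15 
   S14   S15  S14   S3 
   S15   S15  S15   S6 
(> = start, * = accepting)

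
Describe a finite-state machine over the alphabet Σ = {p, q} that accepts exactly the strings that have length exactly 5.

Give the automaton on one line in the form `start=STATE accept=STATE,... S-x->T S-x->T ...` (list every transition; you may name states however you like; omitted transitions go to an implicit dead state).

Count input length up to 6: every symbol moves from S0 toward S6, which means 'more than 5' and absorbs. Accept from {S5}.
7 states suffice.
        p   q  
>  S0   S1  S1 
   S1   S2  S2 
   S2   S3  S3 
   S3   S4  S4 
   S4   S5  S5 
 * S5   S6  S6 
   S6   S6  S6 
(> = start, * = accepting)

start=S0 accept=S5 S0-p->S1 S0-q->S1 S1-p->S2 S1-q->S2 S2-p->S3 S2-q->S3 S3-p->S4 S3-q->S4 S4-p->S5 S4-q->S5 S5-p->S6 S5-q->S6 S6-p->S6 S6-q->S6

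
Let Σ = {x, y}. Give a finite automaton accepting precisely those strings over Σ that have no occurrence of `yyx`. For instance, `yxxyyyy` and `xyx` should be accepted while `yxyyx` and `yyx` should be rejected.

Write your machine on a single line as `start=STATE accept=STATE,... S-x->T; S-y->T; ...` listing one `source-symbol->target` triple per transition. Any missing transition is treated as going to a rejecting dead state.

Track partial matches of the forbidden pattern `yyx`. State S3 is a dead state reached once `yyx` has occurred; every other state accepts. S0 means no part of `yyx` is currently matched.
With 4 states:
        x   y  
>* S0   S0  S1 
 * S1   S0  S2 
 * S2   S3  S2 
   S3   S3  S3 
(> = start, * = accepting)

start=S0; accept=S0,S1,S2; S0-x->S0; S0-y->S1; S1-x->S0; S1-y->S2; S2-x->S3; S2-y->S2; S3-x->S3; S3-y->S3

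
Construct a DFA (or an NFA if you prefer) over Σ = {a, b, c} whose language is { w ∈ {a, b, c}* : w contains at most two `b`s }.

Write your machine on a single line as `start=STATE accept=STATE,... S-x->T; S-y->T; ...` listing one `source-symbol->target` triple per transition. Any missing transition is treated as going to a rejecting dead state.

Count `b`s, saturating at 3: states q0 through q2 mean 0 through 2 `b`s seen; q3 means more than 2. Each `b` increments (capped at q3); other symbols loop. Accept from {q0, q1, q2}.
4 states suffice.
        a   b   c  
>* q0   q0  q1  q0 
 * q1   q1  q2  q1 
 * q2   q2  q3  q2 
   q3   q3  q3  q3 
(> = start, * = accepting)

start=q0; accept=q0,q1,q2; q0-a->q0; q0-b->q1; q0-c->q0; q1-a->q1; q1-b->q2; q1-c->q1; q2-a->q2; q2-b->q3; q2-c->q2; q3-a->q3; q3-b->q3; q3-c->q3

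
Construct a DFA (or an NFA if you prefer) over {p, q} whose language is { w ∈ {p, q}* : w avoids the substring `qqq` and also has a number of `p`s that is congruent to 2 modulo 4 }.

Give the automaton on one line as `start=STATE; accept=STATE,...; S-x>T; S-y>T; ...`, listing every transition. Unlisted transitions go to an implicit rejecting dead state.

Run two small machines in parallel and take their product. One (4 states) tracks partial matches of the forbidden pattern `qqq`; the other (4 states) tracks the count of `p`s modulo 4. Each combined state is a pair, one component from each; accept when both components accept. After merging equivalent states the machine shrinks.
A 13-state machine:
          p    q  
>  s0     s1   s2 
   s1     s3   s4 
   s2     s1   s5 
 * s3     s6   s7 
   s4     s3   s8 
   s5     s1   s9 
   s6     s0  s10 
 * s7     s6  s11 
   s8     s3   s9 
   s9     s9   s9 
   s10    s0  s12 
 * s11    s6   s9 
   s12    s0   s9 
(> = start, * = accepting)

start=s0; accept=s3,s7,s11; s0-p>s1; s0-q>s2; s1-p>s3; s1-q>s4; s2-p>s1; s2-q>s5; s3-p>s6; s3-q>s7; s4-p>s3; s4-q>s8; s5-p>s1; s5-q>s9; s6-p>s0; s6-q>s10; s7-p>s6; s7-q>s11; s8-p>s3; s8-q>s9; s9-p>s9; s9-q>s9; s10-p>s0; s10-q>s12; s11-p>s6; s11-q>s9; s12-p>s0; s12-q>s9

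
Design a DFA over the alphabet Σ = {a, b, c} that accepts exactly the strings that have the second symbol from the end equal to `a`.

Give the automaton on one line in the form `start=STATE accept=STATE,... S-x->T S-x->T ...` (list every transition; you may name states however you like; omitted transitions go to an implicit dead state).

start=S0 accept=S4,S5,S6 S0-a->S1 S0-b->S2 S0-c->S3 S1-a->S4 S1-b->S5 S1-c->S6 S2-a->S7 S2-b->S8 S2-c->S9 S3-a->S10 S3-b->S11 S3-c->S12 S4-a->S4 S4-b->S5 S4-c->S6 S5-a->S7 S5-b->S8 S5-c->S9 S6-a->S10 S6-b->S11 S6-c->S12 S7-a->S4 S7-b->S5 S7-c->S6 S8-a->S7 S8-b->S8 S8-c->S9 S9-a->S10 S9-b->S11 S9-c->S12 S10-a->S4 S10-b->S5 S10-c->S6 S11-a->S7 S11-b->S8 S11-c->S9 S12-a->S10 S12-b->S11 S12-c->S12

A DFA must remember the last 2 symbols (since which symbol is second-to-last isn't known until the input ends). Use one state per possible window of the last ≤2 symbols; accept from those whose window starts with `a`.
13 states suffice.
          a    b    c  
>  S0     S1   S2   S3 
   S1     S4   S5   S6 
   S2     S7   S8   S9 
   S3    S10  S11  S12 
 * S4     S4   S5   S6 
 * S5     S7   S8   S9 
 * S6    S10  S11  S12 
   S7     S4   S5   S6 
   S8     S7   S8   S9 
   S9    S10  S11  S12 
   S10    S4   S5   S6 
   S11    S7   S8   S9 
   S12   S10  S11  S12 
(> = start, * = accepting)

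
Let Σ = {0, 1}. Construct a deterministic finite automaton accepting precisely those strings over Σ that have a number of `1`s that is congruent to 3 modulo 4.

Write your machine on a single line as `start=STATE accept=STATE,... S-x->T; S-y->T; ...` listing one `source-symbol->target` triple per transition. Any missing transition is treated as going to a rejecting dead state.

start=s0; accept=s3; s0-0->s0; s0-1->s1; s1-0->s1; s1-1->s2; s2-0->s2; s2-1->s3; s3-0->s3; s3-1->s0

The only thing that matters is how many `1`s have appeared, reduced mod 4. Use one state per residue: s0 for 0, …, s3 for 3. Reading `1` moves to the next residue; anything else stays put. s3 is accepting.
4 states suffice.
        0   1  
>  s0   s0  s1 
   s1   s1  s2 
   s2   s2  s3 
 * s3   s3  s0 
(> = start, * = accepting)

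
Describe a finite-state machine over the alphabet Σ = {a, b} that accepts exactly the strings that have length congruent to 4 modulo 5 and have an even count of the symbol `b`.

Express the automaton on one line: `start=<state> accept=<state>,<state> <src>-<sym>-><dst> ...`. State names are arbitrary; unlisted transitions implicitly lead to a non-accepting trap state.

start=q0 accept=q7 q0-a->q1 q0-b->q2 q1-a->q3 q1-b->q4 q2-a->q4 q2-b->q3 q3-a->q5 q3-b->q6 q4-a->q6 q4-b->q5 q5-a->q7 q5-b->q8 q6-a->q8 q6-b->q7 q7-a->q0 q7-b->q9 q8-a->q9 q8-b->q0 q9-a->q2 q9-b->q1

Build one automaton per condition and run them in lockstep. One (5 states) tracks the input length modulo 5; the other (2 states) tracks the count of `b`s modulo 2. Each combined state is a pair, one component from each; accept when both components accept.
10 states suffice.
        a   b  
>  q0   q1  q2 
   q1   q3  q4 
   q2   q4  q3 
   q3   q5  q6 
   q4   q6  q5 
   q5   q7  q8 
   q6   q8  q7 
 * q7   q0  q9 
   q8   q9  q0 
   q9   q2  q1 
(> = start, * = accepting)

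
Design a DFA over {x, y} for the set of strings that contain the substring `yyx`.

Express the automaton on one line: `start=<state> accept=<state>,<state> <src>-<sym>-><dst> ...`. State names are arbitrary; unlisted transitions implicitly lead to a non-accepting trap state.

start=A accept=D A-x->A A-y->B B-x->A B-y->C C-x->D C-y->C D-x->D D-y->D

States A..C record the length of the longest prefix of `yyx` that matches the current input suffix. Reaching D means `yyx` has been seen, and we stay there forever. Accept from D.
4 states suffice.
       x  y 
>  A   A  B 
   B   A  C 
   C   D  C 
 * D   D  D 
(> = start, * = accepting)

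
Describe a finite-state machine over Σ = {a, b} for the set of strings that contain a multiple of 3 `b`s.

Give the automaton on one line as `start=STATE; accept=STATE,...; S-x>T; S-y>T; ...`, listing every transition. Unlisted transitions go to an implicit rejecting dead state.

Keep the running count of `b`s modulo 3: each `b` advances along the cycle S0 → S1 → S2 → S0 while other symbols loop. Accept at S0.
With 3 states:
        a   b  
>* S0   S0  S1 
   S1   S1  S2 
   S2   S2  S0 
(> = start, * = accepting)

start=S0; accept=S0; S0-a>S0; S0-b>S1; S1-a>S1; S1-b>S2; S2-a>S2; S2-b>S0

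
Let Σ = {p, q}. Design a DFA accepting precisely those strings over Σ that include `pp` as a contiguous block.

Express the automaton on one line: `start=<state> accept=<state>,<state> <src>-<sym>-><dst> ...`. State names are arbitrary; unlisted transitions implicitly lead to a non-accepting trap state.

start=S0 accept=S2 S0-p->S1 S0-q->S0 S1-p->S2 S1-q->S0 S2-p->S2 S2-q->S2

Track how much of `pp` has been matched so far: state S0 is no progress, S2 is the absorbing accept state reached once `pp` has occurred. Intermediate states record partial matches; on a mismatch, fall back to the longest reusable overlap.
A 3-state machine:
        p   q  
>  S0   S1  S0 
   S1   S2  S0 
 * S2   S2  S2 
(> = start, * = accepting)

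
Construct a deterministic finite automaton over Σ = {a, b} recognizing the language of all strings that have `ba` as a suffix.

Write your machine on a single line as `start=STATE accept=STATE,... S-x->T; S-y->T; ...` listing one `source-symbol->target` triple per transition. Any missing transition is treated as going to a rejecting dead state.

Let each state record the length of the longest suffix of the input read so far that is also a prefix of `ba`. q1 means the last symbol is `b`; q2 means the last 2 symbols are `ba`. Accept only at q2, where the string currently ends in `ba`.
A 3-state machine:
        a   b  
>  q0   q0  q1 
   q1   q2  q1 
 * q2   q0  q1 
(> = start, * = accepting)

start=q0; accept=q2; q0-a->q0; q0-b->q1; q1-a->q2; q1-b->q1; q2-a->q0; q2-b->q1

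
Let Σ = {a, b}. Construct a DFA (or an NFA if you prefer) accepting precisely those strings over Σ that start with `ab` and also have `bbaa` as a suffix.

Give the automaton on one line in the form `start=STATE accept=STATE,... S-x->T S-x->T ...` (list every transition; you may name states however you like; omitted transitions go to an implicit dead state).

start=q0 accept=q7 q0-a->q1 q0-b->q2 q1-a->q2 q1-b->q3 q2-a->q2 q2-b->q2 q3-a->q4 q3-b->q5 q4-a->q4 q4-b->q3 q5-a->q6 q5-b->q5 q6-a->q7 q6-b->q3 q7-a->q4 q7-b->q3

Handle the two conditions separately and then intersect. The first has 4 states tracking whether the input so far still matches the prefix `ab`; the second has 5 states tracking how much of the suffix `bbaa` has currently been matched. A product state is a pair (one from each), accepting exactly when both do. Equivalent product states are then merged.
        a   b  
>  q0   q1  q2 
   q1   q2  q3 
   q2   q2  q2 
   q3   q4  q5 
   q4   q4  q3 
   q5   q6  q5 
   q6   q7  q3 
 * q7   q4  q3 
(> = start, * = accepting)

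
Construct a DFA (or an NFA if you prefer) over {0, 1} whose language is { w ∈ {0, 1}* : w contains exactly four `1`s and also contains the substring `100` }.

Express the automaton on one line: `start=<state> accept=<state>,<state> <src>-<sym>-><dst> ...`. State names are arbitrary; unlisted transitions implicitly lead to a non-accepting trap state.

Run two small machines in parallel and take their product. One (6 states) tracks the count of `1`s, saturating at 5; the other (4 states) tracks whether and how much of `100` has been seen. Each combined state is a pair, one component from each; accept when both components accept. Minimizing collapses redundant product states.
A 14-state machine:
          0    1  
>  q0     q0   q1 
   q1     q2   q3 
   q2     q4   q3 
   q3     q5   q6 
   q4     q4   q7 
   q5     q7   q6 
   q6     q8   q9 
   q7     q7  q10 
   q8    q10   q9 
   q9    q11  q12 
   q10   q10  q13 
   q11   q13  q12 
   q12   q12  q12 
 * q13   q13  q12 
(> = start, * = accepting)

start=q0 accept=q13 q0-0->q0 q0-1->q1 q1-0->q2 q1-1->q3 q2-0->q4 q2-1->q3 q3-0->q5 q3-1->q6 q4-0->q4 q4-1->q7 q5-0->q7 q5-1->q6 q6-0->q8 q6-1->q9 q7-0->q7 q7-1->q10 q8-0->q10 q8-1->q9 q9-0->q11 q9-1->q12 q10-0->q10 q10-1->q13 q11-0->q13 q11-1->q12 q12-0->q12 q12-1->q12 q13-0->q13 q13-1->q12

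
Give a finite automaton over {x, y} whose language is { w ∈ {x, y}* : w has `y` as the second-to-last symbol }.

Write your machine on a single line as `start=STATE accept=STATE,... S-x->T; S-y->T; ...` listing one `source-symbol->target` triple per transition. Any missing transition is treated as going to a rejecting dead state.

start=S0; accept=S5,S6; S0-x->S1; S0-y->S2; S1-x->S3; S1-y->S4; S2-x->S5; S2-y->S6; S3-x->S3; S3-y->S4; S4-x->S5; S4-y->S6; S5-x->S3; S5-y->S4; S6-x->S5; S6-y->S6

A DFA must remember the last 2 symbols (since which symbol is second-to-last isn't known until the input ends). Use one state per possible window of the last ≤2 symbols; accept from those whose window starts with `y`.
With 7 states:
        x   y  
>  S0   S1  S2 
   S1   S3  S4 
   S2   S5  S6 
   S3   S3  S4 
   S4   S5  S6 
 * S5   S3  S4 
 * S6   S5  S6 
(> = start, * = accepting)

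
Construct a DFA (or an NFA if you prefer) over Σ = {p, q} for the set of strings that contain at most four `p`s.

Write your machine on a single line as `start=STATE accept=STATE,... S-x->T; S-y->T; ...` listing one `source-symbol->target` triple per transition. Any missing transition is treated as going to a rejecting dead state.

Only the number of `p`s matters, and only up to 5. Make a chain A → B → C → D → E → F advanced by each `p` (with F absorbing); every other symbol self-loops. The accepting set is {A, B, C, D, E}.
       p  q 
>* A   B  A 
 * B   C  B 
 * C   D  C 
 * D   E  D 
 * E   F  E 
   F   F  F 
(> = start, * = accepting)

start=A; accept=A,B,C,D,E; A-p->B; A-q->A; B-p->C; B-q->B; C-p->D; C-q->C; D-p->E; D-q->D; E-p->F; E-q->E; F-p->F; F-q->F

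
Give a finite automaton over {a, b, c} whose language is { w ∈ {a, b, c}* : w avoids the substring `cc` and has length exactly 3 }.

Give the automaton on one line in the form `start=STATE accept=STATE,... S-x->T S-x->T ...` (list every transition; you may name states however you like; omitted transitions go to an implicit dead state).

start=S0 accept=S6 S0-a->S1 S0-b->S1 S0-c->S2 S1-a->S3 S1-b->S3 S1-c->S4 S2-a->S3 S2-b->S3 S2-c->S5 S3-a->S6 S3-b->S6 S3-c->S6 S4-a->S6 S4-b->S6 S4-c->S5 S5-a->S5 S5-b->S5 S5-c->S5 S6-a->S5 S6-b->S5 S6-c->S5

Build one automaton per condition and run them in lockstep. The first has 3 states tracking partial matches of the forbidden pattern `cc`; the second has 5 states tracking the input length, saturating at 4. A product state is a pair (one from each), accepting exactly when both do. Equivalent product states are then merged.
        a   b   c  
>  S0   S1  S1  S2 
   S1   S3  S3  S4 
   S2   S3  S3  S5 
   S3   S6  S6  S6 
   S4   S6  S6  S5 
   S5   S5  S5  S5 
 * S6   S5  S5  S5 
(> = start, * = accepting)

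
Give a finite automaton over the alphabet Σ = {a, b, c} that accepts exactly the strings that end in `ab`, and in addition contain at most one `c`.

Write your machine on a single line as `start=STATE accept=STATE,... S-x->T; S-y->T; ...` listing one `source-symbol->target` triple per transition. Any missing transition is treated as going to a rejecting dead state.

Build one automaton per condition and run them in lockstep. The first has 3 states tracking how much of the suffix `ab` has currently been matched; the second has 3 states tracking the count of `c`s, saturating at 2. A product state is a pair (one from each), accepting exactly when both do. After merging equivalent states the machine shrinks.
        a   b   c  
>  S0   S1  S0  S2 
   S1   S1  S3  S2 
   S2   S4  S2  S5 
 * S3   S1  S0  S2 
   S4   S4  S6  S5 
   S5   S5  S5  S5 
 * S6   S4  S2  S5 
(> = start, * = accepting)

start=S0; accept=S3,S6; S0-a->S1; S0-b->S0; S0-c->S2; S1-a->S1; S1-b->S3; S1-c->S2; S2-a->S4; S2-b->S2; S2-c->S5; S3-a->S1; S3-b->S0; S3-c->S2; S4-a->S4; S4-b->S6; S4-c->S5; S5-a->S5; S5-b->S5; S5-c->S5; S6-a->S4; S6-b->S2; S6-c->S5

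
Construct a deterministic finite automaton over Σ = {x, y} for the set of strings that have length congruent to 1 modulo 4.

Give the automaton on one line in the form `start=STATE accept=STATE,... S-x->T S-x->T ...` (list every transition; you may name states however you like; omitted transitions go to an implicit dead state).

Count input length modulo 4: every symbol advances one step around the cycle S0 → S1 → S2 → S3 → S0. Accept at S1.
With 4 states:
        x   y  
>  S0   S1  S1 
 * S1   S2  S2 
   S2   S3  S3 
   S3   S0  S0 
(> = start, * = accepting)

start=S0 accept=S1 S0-x->S1 S0-y->S1 S1-x->S2 S1-y->S2 S2-x->S3 S2-y->S3 S3-x->S0 S3-y->S0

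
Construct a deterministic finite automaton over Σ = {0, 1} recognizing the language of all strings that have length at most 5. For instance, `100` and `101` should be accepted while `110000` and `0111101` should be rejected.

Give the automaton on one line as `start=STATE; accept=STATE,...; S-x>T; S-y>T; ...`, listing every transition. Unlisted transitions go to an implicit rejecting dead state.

start=S0; accept=S0,S1,S2,S3,S4,S5; S0-0>S1; S0-1>S1; S1-0>S2; S1-1>S2; S2-0>S3; S2-1>S3; S3-0>S4; S3-1>S4; S4-0>S5; S4-1>S5; S5-0>S6; S5-1>S6; S6-0>S6; S6-1>S6

We only need to distinguish lengths 0, 1, …, 5, and '>5'. Chain S0 → S1 → S2 → S3 → S4 → S5 → S6 on every symbol, with S6 looping. Accepting states: {S0, S1, S2, S3, S4, S5}.
With 7 states:
        0   1  
>* S0   S1  S1 
 * S1   S2  S2 
 * S2   S3  S3 
 * S3   S4  S4 
 * S4   S5  S5 
 * S5   S6  S6 
   S6   S6  S6 
(> = start, * = accepting)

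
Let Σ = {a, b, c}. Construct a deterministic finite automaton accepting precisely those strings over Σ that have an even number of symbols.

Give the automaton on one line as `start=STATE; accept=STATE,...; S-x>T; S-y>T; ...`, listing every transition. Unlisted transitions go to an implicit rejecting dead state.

start=S0; accept=S0; S0-a>S1; S0-b>S1; S0-c>S1; S1-a>S0; S1-b>S0; S1-c>S0

Count input length modulo 2: every symbol advances one step around the cycle S0 → S1 → S0. Accept at S0.
        a   b   c  
>* S0   S1  S1  S1 
   S1   S0  S0  S0 
(> = start, * = accepting)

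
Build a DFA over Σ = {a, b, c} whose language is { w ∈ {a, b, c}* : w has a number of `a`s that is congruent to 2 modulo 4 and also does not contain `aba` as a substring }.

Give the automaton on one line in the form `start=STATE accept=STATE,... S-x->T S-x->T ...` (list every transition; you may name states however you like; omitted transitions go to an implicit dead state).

Run two small machines in parallel and take their product. One (4 states) tracks the count of `a`s modulo 4; the other (4 states) tracks partial matches of the forbidden pattern `aba`. Each combined state is a pair, one component from each; accept when both components accept. Minimizing collapses redundant product states.
A 13-state machine:
          a    b    c  
>  q0     q1   q0   q0 
   q1     q2   q3   q4 
 * q2     q5   q6   q7 
   q3     q8   q4   q4 
   q4     q2   q4   q4 
   q5     q9  q10  q11 
 * q6     q8   q7   q7 
 * q7     q5   q7   q7 
   q8     q8   q8   q8 
   q9     q1  q12   q0 
   q10    q8  q11  q11 
   q11    q9  q11  q11 
   q12    q8   q0   q0 
(> = start, * = accepting)

start=q0 accept=q2,q6,q7 q0-a->q1 q0-b->q0 q0-c->q0 q1-a->q2 q1-b->q3 q1-c->q4 q2-a->q5 q2-b->q6 q2-c->q7 q3-a->q8 q3-b->q4 q3-c->q4 q4-a->q2 q4-b->q4 q4-c->q4 q5-a->q9 q5-b->q10 q5-c->q11 q6-a->q8 q6-b->q7 q6-c->q7 q7-a->q5 q7-b->q7 q7-c->q7 q8-a->q8 q8-b->q8 q8-c->q8 q9-a->q1 q9-b->q12 q9-c->q0 q10-a->q8 q10-b->q11 q10-c->q11 q11-a->q9 q11-b->q11 q11-c->q11 q12-a->q8 q12-b->q0 q12-c->q0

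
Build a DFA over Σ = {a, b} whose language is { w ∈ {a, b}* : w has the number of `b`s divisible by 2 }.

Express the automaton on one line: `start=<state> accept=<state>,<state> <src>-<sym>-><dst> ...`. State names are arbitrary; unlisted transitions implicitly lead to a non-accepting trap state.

start=s0 accept=s0 s0-a->s0 s0-b->s1 s1-a->s1 s1-b->s0

The only thing that matters is how many `b`s have appeared, reduced mod 2. Use one state per residue: s0 for 0, …, s1 for 1. Reading `b` moves to the next residue; anything else stays put. s0 is accepting.
A 2-state machine:
        a   b  
>* s0   s0  s1 
   s1   s1  s0 
(> = start, * = accepting)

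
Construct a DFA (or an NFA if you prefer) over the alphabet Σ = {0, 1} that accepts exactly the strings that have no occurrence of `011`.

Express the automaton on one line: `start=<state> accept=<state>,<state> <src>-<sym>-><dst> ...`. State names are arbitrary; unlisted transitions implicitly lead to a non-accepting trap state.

start=s0 accept=s0,s1,s2 s0-0->s1 s0-1->s0 s1-0->s1 s1-1->s2 s2-0->s1 s2-1->s3 s3-0->s3 s3-1->s3

This is the complement of 'contains `011`'. Use the same substring-matching states — s0 through s3 holding how much of `011` has just been matched — but flip the accepting set: everything except the trap s3 accepts.
A 4-state machine:
        0   1  
>* s0   s1  s0 
 * s1   s1  s2 
 * s2   s1  s3 
   s3   s3  s3 
(> = start, * = accepting)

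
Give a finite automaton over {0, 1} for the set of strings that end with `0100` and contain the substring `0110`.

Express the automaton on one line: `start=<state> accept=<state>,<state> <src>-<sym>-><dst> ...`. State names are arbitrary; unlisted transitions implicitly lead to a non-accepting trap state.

start=s0 accept=s8 s0-0->s1 s0-1->s0 s1-0->s1 s1-1->s2 s2-0->s1 s2-1->s3 s3-0->s4 s3-1->s0 s4-0->s4 s4-1->s5 s5-0->s6 s5-1->s7 s6-0->s8 s6-1->s5 s7-0->s4 s7-1->s7 s8-0->s4 s8-1->s5

Handle the two conditions separately and then intersect. One (5 states) tracks how much of the suffix `0100` has currently been matched; the other (5 states) tracks whether and how much of `0110` has been seen. Each combined state is a pair, one component from each; accept when both components accept. Equivalent product states are then merged.
With 9 states:
        0   1  
>  s0   s1  s0 
   s1   s1  s2 
   s2   s1  s3 
   s3   s4  s0 
   s4   s4  s5 
   s5   s6  s7 
   s6   s8  s5 
   s7   s4  s7 
 * s8   s4  s5 
(> = start, * = accepting)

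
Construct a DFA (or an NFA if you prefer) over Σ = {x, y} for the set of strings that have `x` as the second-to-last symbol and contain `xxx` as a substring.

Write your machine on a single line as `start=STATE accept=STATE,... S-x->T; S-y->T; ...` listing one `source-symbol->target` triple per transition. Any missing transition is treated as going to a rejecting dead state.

Build one automaton per condition and run them in lockstep. The first has 7 states tracking the last 2 symbols read; the second has 4 states tracking whether and how much of `xxx` has been seen. A product state is a pair (one from each), accepting exactly when both do.
11 states suffice.
          x    y  
>  q0     q1   q2 
   q1     q3   q4 
   q2     q5   q6 
   q3     q7   q4 
   q4     q5   q6 
   q5     q3   q4 
   q6     q5   q6 
 * q7     q7   q8 
 * q8     q9  q10 
   q9     q7   q8 
   q10    q9  q10 
(> = start, * = accepting)

start=q0; accept=q7,q8; q0-x->q1; q0-y->q2; q1-x->q3; q1-y->q4; q2-x->q5; q2-y->q6; q3-x->q7; q3-y->q4; q4-x->q5; q4-y->q6; q5-x->q3; q5-y->q4; q6-x->q5; q6-y->q6; q7-x->q7; q7-y->q8; q8-x->q9; q8-y->q10; q9-x->q7; q9-y->q8; q10-x->q9; q10-y->q10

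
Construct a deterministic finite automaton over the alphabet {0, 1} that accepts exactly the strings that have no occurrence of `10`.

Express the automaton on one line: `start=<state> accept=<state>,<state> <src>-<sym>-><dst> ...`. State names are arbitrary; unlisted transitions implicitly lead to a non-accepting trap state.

start=S0 accept=S0,S1 S0-0->S0 S0-1->S1 S1-0->S2 S1-1->S1 S2-0->S2 S2-1->S2

This is the complement of 'contains `10`'. Use the same substring-matching states — S0 through S2 holding how much of `10` has just been matched — but flip the accepting set: everything except the trap S2 accepts.
A 3-state machine:
        0   1  
>* S0   S0  S1 
 * S1   S2  S1 
   S2   S2  S2 
(> = start, * = accepting)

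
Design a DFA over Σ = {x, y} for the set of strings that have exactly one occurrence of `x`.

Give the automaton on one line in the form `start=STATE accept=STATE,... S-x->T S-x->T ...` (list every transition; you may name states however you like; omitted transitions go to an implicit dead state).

start=q0 accept=q1 q0-x->q1 q0-y->q0 q1-x->q2 q1-y->q1 q2-x->q2 q2-y->q2

Count `x`s, saturating at 2: state q0 means no `x` yet, q1 means one `x` seen, q2 means more than one. Each `x` increments (capped at q2); other symbols loop. Accept from {q1}.
        x   y  
>  q0   q1  q0 
 * q1   q2  q1 
   q2   q2  q2 
(> = start, * = accepting)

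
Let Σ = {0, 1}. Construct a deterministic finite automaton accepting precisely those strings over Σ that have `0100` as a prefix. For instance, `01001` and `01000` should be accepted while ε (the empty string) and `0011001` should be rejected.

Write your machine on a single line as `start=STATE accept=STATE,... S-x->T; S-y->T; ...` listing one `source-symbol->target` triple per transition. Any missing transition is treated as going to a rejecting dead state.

Check the first 4 symbols one by one: s0 through s3 record how many have matched `0100` so far; any wrong symbol goes to the dead state s5. After all 4 match we enter the accepting sink s4.
        0   1  
>  s0   s1  s5 
   s1   s5  s2 
   s2   s3  s5 
   s3   s4  s5 
 * s4   s4  s4 
   s5   s5  s5 
(> = start, * = accepting)

start=s0; accept=s4; s0-0->s1; s0-1->s5; s1-0->s5; s1-1->s2; s2-0->s3; s2-1->s5; s3-0->s4; s3-1->s5; s4-0->s4; s4-1->s4; s5-0->s5; s5-1->s5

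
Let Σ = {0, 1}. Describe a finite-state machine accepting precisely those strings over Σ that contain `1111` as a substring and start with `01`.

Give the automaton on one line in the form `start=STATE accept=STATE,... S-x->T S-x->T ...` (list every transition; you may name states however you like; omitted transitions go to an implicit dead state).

start=q0 accept=q7 q0-0->q1 q0-1->q2 q1-0->q2 q1-1->q3 q2-0->q2 q2-1->q2 q3-0->q4 q3-1->q5 q4-0->q4 q4-1->q3 q5-0->q4 q5-1->q6 q6-0->q4 q6-1->q7 q7-0->q7 q7-1->q7

Handle the two conditions separately and then intersect. The first has 5 states tracking whether and how much of `1111` has been seen; the second has 4 states tracking whether the input so far still matches the prefix `01`. A product state is a pair (one from each), accepting exactly when both do. Equivalent product states are then merged.
With 8 states:
        0   1  
>  q0   q1  q2 
   q1   q2  q3 
   q2   q2  q2 
   q3   q4  q5 
   q4   q4  q3 
   q5   q4  q6 
   q6   q4  q7 
 * q7   q7  q7 
(> = start, * = accepting)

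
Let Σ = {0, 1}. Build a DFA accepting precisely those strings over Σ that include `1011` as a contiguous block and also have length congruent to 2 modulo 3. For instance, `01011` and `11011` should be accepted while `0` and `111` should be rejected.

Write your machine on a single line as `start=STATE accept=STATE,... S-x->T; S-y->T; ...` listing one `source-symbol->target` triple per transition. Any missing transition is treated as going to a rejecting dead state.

start=S0; accept=S13; S0-0->S1; S0-1->S2; S1-0->S3; S1-1->S4; S2-0->S5; S2-1->S4; S3-0->S0; S3-1->S6; S4-0->S7; S4-1->S6; S5-0->S0; S5-1->S8; S6-0->S9; S6-1->S2; S7-0->S1; S7-1->S10; S8-0->S9; S8-1->S11; S9-0->S3; S9-1->S12; S10-0->S5; S10-1->S13; S11-0->S13; S11-1->S13; S12-0->S7; S12-1->S14; S13-0->S14; S13-1->S14; S14-0->S11; S14-1->S11

Build one automaton per condition and run them in lockstep. One (5 states) tracks whether and how much of `1011` has been seen; the other (3 states) tracks the input length modulo 3. Each combined state is a pair, one component from each; accept when both components accept.
          0    1  
>  S0     S1   S2 
   S1     S3   S4 
   S2     S5   S4 
   S3     S0   S6 
   S4     S7   S6 
   S5     S0   S8 
   S6     S9   S2 
   S7     S1  S10 
   S8     S9  S11 
   S9     S3  S12 
   S10    S5  S13 
   S11   S13  S13 
   S12    S7  S14 
 * S13   S14  S14 
   S14   S11  S11 
(> = start, * = accepting)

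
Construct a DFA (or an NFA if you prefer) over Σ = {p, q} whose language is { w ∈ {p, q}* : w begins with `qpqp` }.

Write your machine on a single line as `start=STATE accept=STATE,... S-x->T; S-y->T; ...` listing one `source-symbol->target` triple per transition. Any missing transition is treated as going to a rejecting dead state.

Check the first 4 symbols one by one: A through D record how many have matched `qpqp` so far; any wrong symbol goes to the dead state F. After all 4 match we enter the accepting sink E.
A 6-state machine:
       p  q 
>  A   F  B 
   B   C  F 
   C   F  D 
   D   E  F 
 * E   E  E 
   F   F  F 
(> = start, * = accepting)

start=A; accept=E; A-p->F; A-q->B; B-p->C; B-q->F; C-p->F; C-q->D; D-p->E; D-q->F; E-p->E; E-q->E; F-p->F; F-q->F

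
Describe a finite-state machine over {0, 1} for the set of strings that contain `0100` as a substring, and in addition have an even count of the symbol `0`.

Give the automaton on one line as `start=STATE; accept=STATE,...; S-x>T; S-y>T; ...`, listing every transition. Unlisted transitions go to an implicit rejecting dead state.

Run two small machines in parallel and take their product. The first has 5 states tracking whether and how much of `0100` has been seen; the second has 2 states tracking the count of `0`s modulo 2. A product state is a pair (one from each), accepting exactly when both do.
10 states suffice.
        0   1  
>  q0   q1  q0 
   q1   q2  q3 
   q2   q1  q4 
   q3   q5  q6 
   q4   q7  q0 
   q5   q8  q4 
   q6   q2  q6 
   q7   q9  q3 
   q8   q9  q8 
 * q9   q8  q9 
(> = start, * = accepting)

start=q0; accept=q9; q0-0>q1; q0-1>q0; q1-0>q2; q1-1>q3; q2-0>q1; q2-1>q4; q3-0>q5; q3-1>q6; q4-0>q7; q4-1>q0; q5-0>q8; q5-1>q4; q6-0>q2; q6-1>q6; q7-0>q9; q7-1>q3; q8-0>q9; q8-1>q8; q9-0>q8; q9-1>q9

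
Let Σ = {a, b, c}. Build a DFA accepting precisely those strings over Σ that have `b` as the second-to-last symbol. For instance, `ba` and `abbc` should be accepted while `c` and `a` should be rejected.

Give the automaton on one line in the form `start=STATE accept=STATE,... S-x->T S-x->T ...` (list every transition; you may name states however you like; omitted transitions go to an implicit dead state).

A DFA must remember the last 2 symbols (since which symbol is second-to-last isn't known until the input ends). Use one state per possible window of the last ≤2 symbols; accept from those whose window starts with `b`.
13 states suffice.
          a    b    c  
>  q0     q1   q2   q3 
   q1     q4   q5   q6 
   q2     q7   q8   q9 
   q3    q10  q11  q12 
   q4     q4   q5   q6 
   q5     q7   q8   q9 
   q6    q10  q11  q12 
 * q7     q4   q5   q6 
 * q8     q7   q8   q9 
 * q9    q10  q11  q12 
   q10    q4   q5   q6 
   q11    q7   q8   q9 
   q12   q10  q11  q12 
(> = start, * = accepting)

start=q0 accept=q7,q8,q9 q0-a->q1 q0-b->q2 q0-c->q3 q1-a->q4 q1-b->q5 q1-c->q6 q2-a->q7 q2-b->q8 q2-c->q9 q3-a->q10 q3-b->q11 q3-c->q12 q4-a->q4 q4-b->q5 q4-c->q6 q5-a->q7 q5-b->q8 q5-c->q9 q6-a->q10 q6-b->q11 q6-c->q12 q7-a->q4 q7-b->q5 q7-c->q6 q8-a->q7 q8-b->q8 q8-c->q9 q9-a->q10 q9-b->q11 q9-c->q12 q10-a->q4 q10-b->q5 q10-c->q6 q11-a->q7 q11-b->q8 q11-c->q9 q12-a->q10 q12-b->q11 q12-c->q12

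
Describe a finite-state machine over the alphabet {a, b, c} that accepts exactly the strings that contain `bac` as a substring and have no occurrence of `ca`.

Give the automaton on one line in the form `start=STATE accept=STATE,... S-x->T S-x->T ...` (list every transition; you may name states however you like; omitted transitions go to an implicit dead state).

start=s0 accept=s5,s6 s0-a->s0 s0-b->s1 s0-c->s2 s1-a->s3 s1-b->s1 s1-c->s2 s2-a->s4 s2-b->s1 s2-c->s2 s3-a->s0 s3-b->s1 s3-c->s5 s4-a->s4 s4-b->s4 s4-c->s4 s5-a->s4 s5-b->s6 s5-c->s5 s6-a->s6 s6-b->s6 s6-c->s5

Build one automaton per condition and run them in lockstep. One (4 states) tracks whether and how much of `bac` has been seen; the other (3 states) tracks partial matches of the forbidden pattern `ca`. Each combined state is a pair, one component from each; accept when both components accept. Equivalent product states are then merged.
With 7 states:
        a   b   c  
>  s0   s0  s1  s2 
   s1   s3  s1  s2 
   s2   s4  s1  s2 
   s3   s0  s1  s5 
   s4   s4  s4  s4 
 * s5   s4  s6  s5 
 * s6   s6  s6  s5 
(> = start, * = accepting)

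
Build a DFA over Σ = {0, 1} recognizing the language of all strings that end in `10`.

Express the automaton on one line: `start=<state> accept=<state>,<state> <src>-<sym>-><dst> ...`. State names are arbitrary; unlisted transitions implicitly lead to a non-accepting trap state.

start=A accept=C A-0->A A-1->B B-0->C B-1->B C-0->A C-1->B

Remember how much of `10` the current input suffix matches. State A means no match yet; B means the last symbol is `1`; C means the last 2 symbols are `10`. Only C accepts. On a mismatch, fall back to the longest proper suffix that is still a prefix of `10`.
A 3-state machine:
       0  1 
>  A   A  B 
   B   C  B 
 * C   A  B 
(> = start, * = accepting)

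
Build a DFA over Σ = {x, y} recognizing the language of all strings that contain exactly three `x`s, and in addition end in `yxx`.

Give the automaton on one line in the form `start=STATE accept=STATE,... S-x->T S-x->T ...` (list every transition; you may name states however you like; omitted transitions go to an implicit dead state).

Run two small machines in parallel and take their product. One (5 states) tracks the count of `x`s, saturating at 4; the other (4 states) tracks how much of the suffix `yxx` has currently been matched. Each combined state is a pair, one component from each; accept when both components accept. Minimizing collapses redundant product states.
6 states suffice.
        x   y  
>  s0   s1  s0 
   s1   s2  s3 
   s2   s2  s2 
   s3   s4  s3 
   s4   s5  s2 
 * s5   s2  s2 
(> = start, * = accepting)

start=s0 accept=s5 s0-x->s1 s0-y->s0 s1-x->s2 s1-y->s3 s2-x->s2 s2-y->s2 s3-x->s4 s3-y->s3 s4-x->s5 s4-y->s2 s5-x->s2 s5-y->s2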